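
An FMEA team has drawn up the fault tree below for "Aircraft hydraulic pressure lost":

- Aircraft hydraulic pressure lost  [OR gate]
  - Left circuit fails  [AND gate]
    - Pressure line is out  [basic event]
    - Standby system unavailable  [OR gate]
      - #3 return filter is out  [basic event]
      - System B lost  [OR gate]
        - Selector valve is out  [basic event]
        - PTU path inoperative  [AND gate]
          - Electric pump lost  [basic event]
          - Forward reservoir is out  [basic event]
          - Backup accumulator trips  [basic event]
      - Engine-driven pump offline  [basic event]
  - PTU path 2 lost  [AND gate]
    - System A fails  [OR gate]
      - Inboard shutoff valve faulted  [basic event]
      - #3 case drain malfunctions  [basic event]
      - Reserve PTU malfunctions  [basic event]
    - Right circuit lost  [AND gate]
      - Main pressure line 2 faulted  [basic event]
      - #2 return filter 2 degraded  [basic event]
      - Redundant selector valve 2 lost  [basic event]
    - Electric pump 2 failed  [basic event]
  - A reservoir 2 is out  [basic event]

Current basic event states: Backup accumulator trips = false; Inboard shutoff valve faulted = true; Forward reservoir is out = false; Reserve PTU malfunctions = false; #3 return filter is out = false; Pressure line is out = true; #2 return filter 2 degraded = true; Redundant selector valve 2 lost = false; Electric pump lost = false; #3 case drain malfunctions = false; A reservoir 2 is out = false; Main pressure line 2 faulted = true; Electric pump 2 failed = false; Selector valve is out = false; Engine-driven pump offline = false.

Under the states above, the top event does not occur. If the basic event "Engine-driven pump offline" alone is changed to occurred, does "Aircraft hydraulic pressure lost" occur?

Yes

Counterfactual: set "Engine-driven pump offline" to occurred.
PTU path inoperative [AND]: Electric pump lost=not, Forward reservoir is out=not, Backup accumulator trips=not → not all inputs occur → does not occur.
System B lost [OR]: Selector valve is out=not, PTU path inoperative=not → no input occurs → does not occur.
Standby system unavailable [OR]: #3 return filter is out=not, System B lost=not, Engine-driven pump offline=occurs → at least one input occurs → occurs.
Left circuit fails [AND]: Pressure line is out=occurs, Standby system unavailable=occurs → all inputs occur → occurs.
System A fails [OR]: Inboard shutoff valve faulted=occurs, #3 case drain malfunctions=not, Reserve PTU malfunctions=not → at least one input occurs → occurs.
Right circuit lost [AND]: Main pressure line 2 faulted=occurs, #2 return filter 2 degraded=occurs, Redundant selector valve 2 lost=not → not all inputs occur → does not occur.
PTU path 2 lost [AND]: System A fails=occurs, Right circuit lost=not, Electric pump 2 failed=not → not all inputs occur → does not occur.
Aircraft hydraulic pressure lost [OR]: Left circuit fails=occurs, PTU path 2 lost=not, A reservoir 2 is out=not → at least one input occurs → occurs.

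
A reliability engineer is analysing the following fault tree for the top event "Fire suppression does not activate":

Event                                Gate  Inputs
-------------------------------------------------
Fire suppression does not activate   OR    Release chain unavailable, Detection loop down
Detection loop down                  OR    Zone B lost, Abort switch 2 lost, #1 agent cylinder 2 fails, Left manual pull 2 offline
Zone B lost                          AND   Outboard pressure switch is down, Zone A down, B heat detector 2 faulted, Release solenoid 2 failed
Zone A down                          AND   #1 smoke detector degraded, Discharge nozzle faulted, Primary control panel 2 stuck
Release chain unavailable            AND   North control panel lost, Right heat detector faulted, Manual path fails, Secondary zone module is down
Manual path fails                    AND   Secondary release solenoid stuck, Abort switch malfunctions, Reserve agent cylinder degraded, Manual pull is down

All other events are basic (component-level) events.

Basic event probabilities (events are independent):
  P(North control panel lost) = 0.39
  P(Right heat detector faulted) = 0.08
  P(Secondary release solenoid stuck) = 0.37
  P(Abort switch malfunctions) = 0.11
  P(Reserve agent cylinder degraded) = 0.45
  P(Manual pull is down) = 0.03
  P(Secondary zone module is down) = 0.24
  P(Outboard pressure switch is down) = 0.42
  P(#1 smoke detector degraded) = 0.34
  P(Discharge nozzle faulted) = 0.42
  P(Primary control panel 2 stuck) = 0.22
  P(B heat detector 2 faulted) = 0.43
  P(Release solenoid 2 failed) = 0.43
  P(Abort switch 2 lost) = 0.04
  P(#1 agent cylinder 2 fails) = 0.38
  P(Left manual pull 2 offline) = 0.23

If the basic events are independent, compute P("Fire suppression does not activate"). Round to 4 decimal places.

0.5428

P(Manual path fails) [AND] = 0.37 × 0.11 × 0.45 × 0.03 = 0.000549
P(Release chain unavailable) [AND] = 0.39 × 0.08 × 0.000549 × 0.24 = 0.000004
P(Zone A down) [AND] = 0.34 × 0.42 × 0.22 = 0.031416
P(Zone B lost) [AND] = 0.42 × 0.031416 × 0.43 × 0.43 = 0.002440
P(Detection loop down) [OR] = 1 − (1−0.002440) × (1−0.04) × (1−0.38) × (1−0.23) = 0.542814
P(Fire suppression does not activate) [OR] = 1 − (1−0.000004) × (1−0.542814) = 0.542816
Rounded to 4 decimal places: P(Fire suppression does not activate) ≈ 0.5428.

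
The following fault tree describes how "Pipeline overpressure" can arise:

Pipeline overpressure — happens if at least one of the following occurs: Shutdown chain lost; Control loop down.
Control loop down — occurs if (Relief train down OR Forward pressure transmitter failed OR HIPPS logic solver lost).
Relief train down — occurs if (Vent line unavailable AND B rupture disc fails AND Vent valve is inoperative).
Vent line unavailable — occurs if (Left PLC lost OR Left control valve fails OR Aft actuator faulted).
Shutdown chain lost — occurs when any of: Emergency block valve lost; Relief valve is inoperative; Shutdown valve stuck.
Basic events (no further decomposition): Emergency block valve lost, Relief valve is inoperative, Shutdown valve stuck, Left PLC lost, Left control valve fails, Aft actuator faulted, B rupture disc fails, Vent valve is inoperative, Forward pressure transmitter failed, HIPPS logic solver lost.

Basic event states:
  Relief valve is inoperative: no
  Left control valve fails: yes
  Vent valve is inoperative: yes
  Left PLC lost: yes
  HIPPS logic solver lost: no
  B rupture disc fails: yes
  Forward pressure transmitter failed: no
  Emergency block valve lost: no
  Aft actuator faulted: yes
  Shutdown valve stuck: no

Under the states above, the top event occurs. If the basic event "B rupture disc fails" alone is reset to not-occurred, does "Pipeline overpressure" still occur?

Counterfactual: set "B rupture disc fails" to not occurred.
Shutdown chain lost [OR]: Emergency block valve lost=not, Relief valve is inoperative=not, Shutdown valve stuck=not → no input occurs → does not occur.
Vent line unavailable [OR]: Left PLC lost=occurs, Left control valve fails=occurs, Aft actuator faulted=occurs → at least one input occurs → occurs.
Relief train down [AND]: Vent line unavailable=occurs, B rupture disc fails=not, Vent valve is inoperative=occurs → not all inputs occur → does not occur.
Control loop down [OR]: Relief train down=not, Forward pressure transmitter failed=not, HIPPS logic solver lost=not → no input occurs → does not occur.
Pipeline overpressure [OR]: Shutdown chain lost=not, Control loop down=not → no input occurs → does not occur.

No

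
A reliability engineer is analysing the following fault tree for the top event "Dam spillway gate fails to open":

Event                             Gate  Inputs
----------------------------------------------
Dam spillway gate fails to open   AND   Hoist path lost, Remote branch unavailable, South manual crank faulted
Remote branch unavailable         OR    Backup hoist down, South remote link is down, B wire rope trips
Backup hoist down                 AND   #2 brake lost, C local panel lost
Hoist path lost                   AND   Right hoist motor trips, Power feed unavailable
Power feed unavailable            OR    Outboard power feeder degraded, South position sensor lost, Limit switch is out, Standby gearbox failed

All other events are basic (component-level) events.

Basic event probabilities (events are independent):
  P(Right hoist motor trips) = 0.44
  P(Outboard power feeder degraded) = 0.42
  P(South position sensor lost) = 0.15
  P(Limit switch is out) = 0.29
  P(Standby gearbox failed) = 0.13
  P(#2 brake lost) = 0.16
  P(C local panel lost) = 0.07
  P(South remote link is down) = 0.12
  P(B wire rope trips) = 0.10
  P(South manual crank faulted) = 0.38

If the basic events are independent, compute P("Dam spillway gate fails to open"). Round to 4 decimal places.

0.0252

P(Power feed unavailable) [OR] = 1 − (1−0.42) × (1−0.15) × (1−0.29) × (1−0.13) = 0.695474
P(Hoist path lost) [AND] = 0.44 × 0.695474 = 0.306009
P(Backup hoist down) [AND] = 0.16 × 0.07 = 0.011200
P(Remote branch unavailable) [OR] = 1 − (1−0.011200) × (1−0.12) × (1−0.10) = 0.216870
P(Dam spillway gate fails to open) [AND] = 0.306009 × 0.216870 × 0.38 = 0.025218
Rounded to 4 decimal places: P(Dam spillway gate fails to open) ≈ 0.0252.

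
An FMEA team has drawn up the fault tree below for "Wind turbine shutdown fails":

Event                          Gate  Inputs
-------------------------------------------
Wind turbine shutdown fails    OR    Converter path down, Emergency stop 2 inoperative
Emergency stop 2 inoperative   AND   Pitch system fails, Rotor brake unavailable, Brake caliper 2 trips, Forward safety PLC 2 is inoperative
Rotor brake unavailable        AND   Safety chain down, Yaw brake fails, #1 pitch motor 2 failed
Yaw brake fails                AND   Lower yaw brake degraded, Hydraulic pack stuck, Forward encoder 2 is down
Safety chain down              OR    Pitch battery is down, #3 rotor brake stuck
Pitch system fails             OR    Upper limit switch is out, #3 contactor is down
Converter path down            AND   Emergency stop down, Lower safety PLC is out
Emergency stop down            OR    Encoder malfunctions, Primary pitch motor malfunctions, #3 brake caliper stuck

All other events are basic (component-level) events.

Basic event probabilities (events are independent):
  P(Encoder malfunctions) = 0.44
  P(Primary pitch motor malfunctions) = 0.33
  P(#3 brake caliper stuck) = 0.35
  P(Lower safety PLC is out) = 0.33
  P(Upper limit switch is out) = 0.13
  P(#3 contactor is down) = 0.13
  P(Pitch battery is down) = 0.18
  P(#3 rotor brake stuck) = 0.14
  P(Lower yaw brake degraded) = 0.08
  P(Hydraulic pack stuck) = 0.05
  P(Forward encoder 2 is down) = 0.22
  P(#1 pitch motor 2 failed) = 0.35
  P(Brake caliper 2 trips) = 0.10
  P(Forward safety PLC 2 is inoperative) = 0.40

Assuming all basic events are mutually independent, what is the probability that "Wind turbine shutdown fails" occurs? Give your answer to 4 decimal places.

P(Emergency stop down) [OR] = 1 − (1−0.44) × (1−0.33) × (1−0.35) = 0.756120
P(Converter path down) [AND] = 0.756120 × 0.33 = 0.249520
P(Pitch system fails) [OR] = 1 − (1−0.13) × (1−0.13) = 0.243100
P(Safety chain down) [OR] = 1 − (1−0.18) × (1−0.14) = 0.294800
P(Yaw brake fails) [AND] = 0.08 × 0.05 × 0.22 = 0.000880
P(Rotor brake unavailable) [AND] = 0.294800 × 0.000880 × 0.35 = 0.000091
P(Emergency stop 2 inoperative) [AND] = 0.243100 × 0.000091 × 0.10 × 0.40 = 0.000001
P(Wind turbine shutdown fails) [OR] = 1 − (1−0.249520) × (1−0.000001) = 0.249521
Rounded to 4 decimal places: P(Wind turbine shutdown fails) ≈ 0.2495.

0.2495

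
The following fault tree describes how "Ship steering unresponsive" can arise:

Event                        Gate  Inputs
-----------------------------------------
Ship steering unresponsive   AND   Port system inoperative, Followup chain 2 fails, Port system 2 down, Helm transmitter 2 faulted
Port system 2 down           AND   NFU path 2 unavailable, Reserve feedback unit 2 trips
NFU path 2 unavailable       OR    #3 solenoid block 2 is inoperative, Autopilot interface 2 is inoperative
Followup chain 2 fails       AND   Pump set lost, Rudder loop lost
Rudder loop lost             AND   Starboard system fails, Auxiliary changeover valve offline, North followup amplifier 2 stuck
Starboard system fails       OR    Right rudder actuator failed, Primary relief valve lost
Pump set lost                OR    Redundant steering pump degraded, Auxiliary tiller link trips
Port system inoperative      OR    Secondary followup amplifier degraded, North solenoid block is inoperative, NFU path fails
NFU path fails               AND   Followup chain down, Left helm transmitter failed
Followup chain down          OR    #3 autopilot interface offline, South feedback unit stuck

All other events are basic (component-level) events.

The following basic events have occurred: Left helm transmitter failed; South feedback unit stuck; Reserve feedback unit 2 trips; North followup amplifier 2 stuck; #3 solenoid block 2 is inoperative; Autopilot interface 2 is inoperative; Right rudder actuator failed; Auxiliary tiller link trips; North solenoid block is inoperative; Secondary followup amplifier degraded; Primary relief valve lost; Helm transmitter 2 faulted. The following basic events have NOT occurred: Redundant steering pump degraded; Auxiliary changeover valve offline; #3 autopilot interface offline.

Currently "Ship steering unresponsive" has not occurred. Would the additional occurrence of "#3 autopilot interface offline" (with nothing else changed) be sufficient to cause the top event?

No

Counterfactual: set "#3 autopilot interface offline" to occurred.
Followup chain down [OR]: #3 autopilot interface offline=occurs, South feedback unit stuck=occurs → at least one input occurs → occurs.
NFU path fails [AND]: Followup chain down=occurs, Left helm transmitter failed=occurs → all inputs occur → occurs.
Port system inoperative [OR]: Secondary followup amplifier degraded=occurs, North solenoid block is inoperative=occurs, NFU path fails=occurs → at least one input occurs → occurs.
Pump set lost [OR]: Redundant steering pump degraded=not, Auxiliary tiller link trips=occurs → at least one input occurs → occurs.
Starboard system fails [OR]: Right rudder actuator failed=occurs, Primary relief valve lost=occurs → at least one input occurs → occurs.
Rudder loop lost [AND]: Starboard system fails=occurs, Auxiliary changeover valve offline=not, North followup amplifier 2 stuck=occurs → not all inputs occur → does not occur.
Followup chain 2 fails [AND]: Pump set lost=occurs, Rudder loop lost=not → not all inputs occur → does not occur.
NFU path 2 unavailable [OR]: #3 solenoid block 2 is inoperative=occurs, Autopilot interface 2 is inoperative=occurs → at least one input occurs → occurs.
Port system 2 down [AND]: NFU path 2 unavailable=occurs, Reserve feedback unit 2 trips=occurs → all inputs occur → occurs.
Ship steering unresponsive [AND]: Port system inoperative=occurs, Followup chain 2 fails=not, Port system 2 down=occurs, Helm transmitter 2 faulted=occurs → not all inputs occur → does not occur.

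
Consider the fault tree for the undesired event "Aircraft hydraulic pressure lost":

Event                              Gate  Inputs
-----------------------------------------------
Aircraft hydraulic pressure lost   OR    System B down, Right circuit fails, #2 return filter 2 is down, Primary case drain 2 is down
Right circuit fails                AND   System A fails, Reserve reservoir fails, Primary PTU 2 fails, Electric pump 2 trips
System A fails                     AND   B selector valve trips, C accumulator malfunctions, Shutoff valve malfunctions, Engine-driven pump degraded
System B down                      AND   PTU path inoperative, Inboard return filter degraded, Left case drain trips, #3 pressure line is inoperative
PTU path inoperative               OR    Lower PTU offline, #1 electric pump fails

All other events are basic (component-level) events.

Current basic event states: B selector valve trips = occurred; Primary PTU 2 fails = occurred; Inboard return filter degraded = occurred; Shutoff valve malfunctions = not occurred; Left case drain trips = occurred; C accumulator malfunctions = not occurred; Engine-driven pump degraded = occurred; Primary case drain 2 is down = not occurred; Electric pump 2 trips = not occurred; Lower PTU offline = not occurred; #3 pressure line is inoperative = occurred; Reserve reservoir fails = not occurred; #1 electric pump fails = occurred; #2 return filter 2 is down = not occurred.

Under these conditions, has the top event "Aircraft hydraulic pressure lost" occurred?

PTU path inoperative [OR]: Lower PTU offline=not, #1 electric pump fails=occurs → at least one input occurs → occurs.
System B down [AND]: PTU path inoperative=occurs, Inboard return filter degraded=occurs, Left case drain trips=occurs, #3 pressure line is inoperative=occurs → all inputs occur → occurs.
System A fails [AND]: B selector valve trips=occurs, C accumulator malfunctions=not, Shutoff valve malfunctions=not, Engine-driven pump degraded=occurs → not all inputs occur → does not occur.
Right circuit fails [AND]: System A fails=not, Reserve reservoir fails=not, Primary PTU 2 fails=occurs, Electric pump 2 trips=not → not all inputs occur → does not occur.
Aircraft hydraulic pressure lost [OR]: System B down=occurs, Right circuit fails=not, #2 return filter 2 is down=not, Primary case drain 2 is down=not → at least one input occurs → occurs.

Yes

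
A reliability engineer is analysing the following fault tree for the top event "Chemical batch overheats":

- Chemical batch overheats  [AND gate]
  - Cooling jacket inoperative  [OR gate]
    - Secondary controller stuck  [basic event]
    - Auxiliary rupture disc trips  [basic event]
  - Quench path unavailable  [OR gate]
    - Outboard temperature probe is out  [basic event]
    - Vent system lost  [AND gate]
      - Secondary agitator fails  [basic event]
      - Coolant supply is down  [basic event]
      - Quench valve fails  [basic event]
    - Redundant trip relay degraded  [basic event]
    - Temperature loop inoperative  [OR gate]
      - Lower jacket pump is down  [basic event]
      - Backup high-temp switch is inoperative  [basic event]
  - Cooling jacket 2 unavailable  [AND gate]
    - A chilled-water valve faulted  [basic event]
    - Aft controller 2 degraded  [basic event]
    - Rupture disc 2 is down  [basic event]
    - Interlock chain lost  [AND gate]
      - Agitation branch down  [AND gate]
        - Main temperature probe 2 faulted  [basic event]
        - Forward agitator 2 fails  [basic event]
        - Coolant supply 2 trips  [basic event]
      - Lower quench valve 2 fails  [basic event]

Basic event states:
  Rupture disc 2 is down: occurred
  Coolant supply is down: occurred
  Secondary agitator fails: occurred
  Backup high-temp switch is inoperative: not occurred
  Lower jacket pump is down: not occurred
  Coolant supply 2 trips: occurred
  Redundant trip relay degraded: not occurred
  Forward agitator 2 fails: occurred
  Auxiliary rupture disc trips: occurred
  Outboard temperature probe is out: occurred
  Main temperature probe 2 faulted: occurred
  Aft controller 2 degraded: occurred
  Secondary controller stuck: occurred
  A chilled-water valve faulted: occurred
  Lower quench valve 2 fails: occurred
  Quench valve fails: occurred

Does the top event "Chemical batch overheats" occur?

Cooling jacket inoperative [OR]: Secondary controller stuck=occurs, Auxiliary rupture disc trips=occurs → at least one input occurs → occurs.
Vent system lost [AND]: Secondary agitator fails=occurs, Coolant supply is down=occurs, Quench valve fails=occurs → all inputs occur → occurs.
Temperature loop inoperative [OR]: Lower jacket pump is down=not, Backup high-temp switch is inoperative=not → no input occurs → does not occur.
Quench path unavailable [OR]: Outboard temperature probe is out=occurs, Vent system lost=occurs, Redundant trip relay degraded=not, Temperature loop inoperative=not → at least one input occurs → occurs.
Agitation branch down [AND]: Main temperature probe 2 faulted=occurs, Forward agitator 2 fails=occurs, Coolant supply 2 trips=occurs → all inputs occur → occurs.
Interlock chain lost [AND]: Agitation branch down=occurs, Lower quench valve 2 fails=occurs → all inputs occur → occurs.
Cooling jacket 2 unavailable [AND]: A chilled-water valve faulted=occurs, Aft controller 2 degraded=occurs, Rupture disc 2 is down=occurs, Interlock chain lost=occurs → all inputs occur → occurs.
Chemical batch overheats [AND]: Cooling jacket inoperative=occurs, Quench path unavailable=occurs, Cooling jacket 2 unavailable=occurs → all inputs occur → occurs.

Yes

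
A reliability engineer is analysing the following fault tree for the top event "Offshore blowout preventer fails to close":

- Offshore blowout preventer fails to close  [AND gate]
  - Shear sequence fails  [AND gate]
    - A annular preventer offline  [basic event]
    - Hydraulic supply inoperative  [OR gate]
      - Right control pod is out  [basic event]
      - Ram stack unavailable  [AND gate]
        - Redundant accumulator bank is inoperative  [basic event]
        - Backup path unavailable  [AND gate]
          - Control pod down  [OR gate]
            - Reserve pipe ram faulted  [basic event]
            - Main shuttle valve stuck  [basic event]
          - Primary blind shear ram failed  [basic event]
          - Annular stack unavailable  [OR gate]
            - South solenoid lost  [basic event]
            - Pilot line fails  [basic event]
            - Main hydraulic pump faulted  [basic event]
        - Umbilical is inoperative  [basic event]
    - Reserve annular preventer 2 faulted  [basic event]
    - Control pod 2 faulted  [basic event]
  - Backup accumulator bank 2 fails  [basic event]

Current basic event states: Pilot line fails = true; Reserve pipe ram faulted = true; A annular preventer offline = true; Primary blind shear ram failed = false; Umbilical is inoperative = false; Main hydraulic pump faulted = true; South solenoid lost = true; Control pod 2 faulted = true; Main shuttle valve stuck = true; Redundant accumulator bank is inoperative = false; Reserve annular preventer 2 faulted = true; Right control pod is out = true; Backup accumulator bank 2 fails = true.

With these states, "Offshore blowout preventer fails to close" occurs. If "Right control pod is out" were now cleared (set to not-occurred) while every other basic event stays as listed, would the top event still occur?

No

Counterfactual: set "Right control pod is out" to not occurred.
Control pod down [OR]: Reserve pipe ram faulted=occurs, Main shuttle valve stuck=occurs → at least one input occurs → occurs.
Annular stack unavailable [OR]: South solenoid lost=occurs, Pilot line fails=occurs, Main hydraulic pump faulted=occurs → at least one input occurs → occurs.
Backup path unavailable [AND]: Control pod down=occurs, Primary blind shear ram failed=not, Annular stack unavailable=occurs → not all inputs occur → does not occur.
Ram stack unavailable [AND]: Redundant accumulator bank is inoperative=not, Backup path unavailable=not, Umbilical is inoperative=not → not all inputs occur → does not occur.
Hydraulic supply inoperative [OR]: Right control pod is out=not, Ram stack unavailable=not → no input occurs → does not occur.
Shear sequence fails [AND]: A annular preventer offline=occurs, Hydraulic supply inoperative=not, Reserve annular preventer 2 faulted=occurs, Control pod 2 faulted=occurs → not all inputs occur → does not occur.
Offshore blowout preventer fails to close [AND]: Shear sequence fails=not, Backup accumulator bank 2 fails=occurs → not all inputs occur → does not occur.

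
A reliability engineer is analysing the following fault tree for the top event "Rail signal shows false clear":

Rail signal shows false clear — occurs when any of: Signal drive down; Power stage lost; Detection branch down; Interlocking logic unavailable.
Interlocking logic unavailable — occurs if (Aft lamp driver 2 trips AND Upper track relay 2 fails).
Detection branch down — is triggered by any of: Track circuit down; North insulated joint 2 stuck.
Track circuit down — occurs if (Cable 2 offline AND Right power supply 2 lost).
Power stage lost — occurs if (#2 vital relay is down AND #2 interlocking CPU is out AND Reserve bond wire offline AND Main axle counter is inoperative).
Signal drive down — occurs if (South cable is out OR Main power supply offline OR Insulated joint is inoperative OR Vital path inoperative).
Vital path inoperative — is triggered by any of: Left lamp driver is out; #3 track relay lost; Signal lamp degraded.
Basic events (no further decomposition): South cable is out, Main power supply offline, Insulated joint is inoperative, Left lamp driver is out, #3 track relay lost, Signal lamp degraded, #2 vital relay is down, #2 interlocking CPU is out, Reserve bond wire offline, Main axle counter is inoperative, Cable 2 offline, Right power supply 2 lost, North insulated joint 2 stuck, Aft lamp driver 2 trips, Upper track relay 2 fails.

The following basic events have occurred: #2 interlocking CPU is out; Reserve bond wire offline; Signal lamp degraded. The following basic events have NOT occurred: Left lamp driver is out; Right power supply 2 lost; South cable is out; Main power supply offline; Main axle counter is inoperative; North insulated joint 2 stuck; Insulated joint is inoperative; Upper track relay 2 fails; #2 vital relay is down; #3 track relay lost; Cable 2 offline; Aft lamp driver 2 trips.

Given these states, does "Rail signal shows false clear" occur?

Yes

Vital path inoperative [OR]: Left lamp driver is out=not, #3 track relay lost=not, Signal lamp degraded=occurs → at least one input occurs → occurs.
Signal drive down [OR]: South cable is out=not, Main power supply offline=not, Insulated joint is inoperative=not, Vital path inoperative=occurs → at least one input occurs → occurs.
Power stage lost [AND]: #2 vital relay is down=not, #2 interlocking CPU is out=occurs, Reserve bond wire offline=occurs, Main axle counter is inoperative=not → not all inputs occur → does not occur.
Track circuit down [AND]: Cable 2 offline=not, Right power supply 2 lost=not → not all inputs occur → does not occur.
Detection branch down [OR]: Track circuit down=not, North insulated joint 2 stuck=not → no input occurs → does not occur.
Interlocking logic unavailable [AND]: Aft lamp driver 2 trips=not, Upper track relay 2 fails=not → not all inputs occur → does not occur.
Rail signal shows false clear [OR]: Signal drive down=occurs, Power stage lost=not, Detection branch down=not, Interlocking logic unavailable=not → at least one input occurs → occurs.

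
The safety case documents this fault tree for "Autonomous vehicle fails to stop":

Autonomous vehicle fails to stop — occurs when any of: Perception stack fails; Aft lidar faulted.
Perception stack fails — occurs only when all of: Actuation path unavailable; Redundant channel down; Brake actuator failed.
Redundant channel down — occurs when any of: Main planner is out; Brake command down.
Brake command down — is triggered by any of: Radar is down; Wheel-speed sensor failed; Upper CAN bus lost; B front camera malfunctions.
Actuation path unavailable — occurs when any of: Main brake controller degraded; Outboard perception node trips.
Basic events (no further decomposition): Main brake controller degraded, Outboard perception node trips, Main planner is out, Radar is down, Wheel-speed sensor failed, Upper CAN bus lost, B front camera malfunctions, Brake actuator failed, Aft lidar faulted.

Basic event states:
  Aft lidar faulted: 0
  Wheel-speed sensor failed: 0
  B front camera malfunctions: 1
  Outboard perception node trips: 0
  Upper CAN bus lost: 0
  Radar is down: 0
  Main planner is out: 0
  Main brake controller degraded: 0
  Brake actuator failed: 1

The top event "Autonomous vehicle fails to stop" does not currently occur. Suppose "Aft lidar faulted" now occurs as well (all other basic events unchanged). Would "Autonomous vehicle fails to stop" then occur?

Counterfactual: set "Aft lidar faulted" to occurred.
Actuation path unavailable [OR]: Main brake controller degraded=not, Outboard perception node trips=not → no input occurs → does not occur.
Brake command down [OR]: Radar is down=not, Wheel-speed sensor failed=not, Upper CAN bus lost=not, B front camera malfunctions=occurs → at least one input occurs → occurs.
Redundant channel down [OR]: Main planner is out=not, Brake command down=occurs → at least one input occurs → occurs.
Perception stack fails [AND]: Actuation path unavailable=not, Redundant channel down=occurs, Brake actuator failed=occurs → not all inputs occur → does not occur.
Autonomous vehicle fails to stop [OR]: Perception stack fails=not, Aft lidar faulted=occurs → at least one input occurs → occurs.

Yes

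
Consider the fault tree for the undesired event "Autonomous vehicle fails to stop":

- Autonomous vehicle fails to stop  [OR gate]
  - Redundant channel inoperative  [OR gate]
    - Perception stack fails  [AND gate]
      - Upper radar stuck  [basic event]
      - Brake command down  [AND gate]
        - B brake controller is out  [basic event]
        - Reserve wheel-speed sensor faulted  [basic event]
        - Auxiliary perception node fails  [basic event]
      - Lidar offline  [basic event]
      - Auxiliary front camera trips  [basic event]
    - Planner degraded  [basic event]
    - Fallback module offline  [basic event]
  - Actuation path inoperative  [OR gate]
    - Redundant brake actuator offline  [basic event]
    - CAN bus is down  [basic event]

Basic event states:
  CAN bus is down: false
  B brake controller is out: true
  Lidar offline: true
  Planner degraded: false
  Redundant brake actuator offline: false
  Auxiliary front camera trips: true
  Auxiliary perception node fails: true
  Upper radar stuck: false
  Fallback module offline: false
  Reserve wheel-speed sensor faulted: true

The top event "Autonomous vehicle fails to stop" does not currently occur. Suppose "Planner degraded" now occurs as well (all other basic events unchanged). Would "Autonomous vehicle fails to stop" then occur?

Counterfactual: set "Planner degraded" to occurred.
Brake command down [AND]: B brake controller is out=occurs, Reserve wheel-speed sensor faulted=occurs, Auxiliary perception node fails=occurs → all inputs occur → occurs.
Perception stack fails [AND]: Upper radar stuck=not, Brake command down=occurs, Lidar offline=occurs, Auxiliary front camera trips=occurs → not all inputs occur → does not occur.
Redundant channel inoperative [OR]: Perception stack fails=not, Planner degraded=occurs, Fallback module offline=not → at least one input occurs → occurs.
Actuation path inoperative [OR]: Redundant brake actuator offline=not, CAN bus is down=not → no input occurs → does not occur.
Autonomous vehicle fails to stop [OR]: Redundant channel inoperative=occurs, Actuation path inoperative=not → at least one input occurs → occurs.

Yes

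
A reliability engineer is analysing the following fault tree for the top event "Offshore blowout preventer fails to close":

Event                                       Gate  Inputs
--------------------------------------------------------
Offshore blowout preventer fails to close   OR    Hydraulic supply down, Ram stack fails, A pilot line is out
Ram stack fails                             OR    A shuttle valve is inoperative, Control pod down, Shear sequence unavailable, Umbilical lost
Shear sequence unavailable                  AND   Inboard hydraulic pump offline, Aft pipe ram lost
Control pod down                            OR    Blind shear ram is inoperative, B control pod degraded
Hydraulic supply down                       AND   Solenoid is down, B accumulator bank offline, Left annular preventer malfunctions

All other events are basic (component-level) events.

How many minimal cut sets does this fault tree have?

7

Hydraulic supply down [AND]: one cut set from each child combined → 1 × 1 × 1 = 1 cut set(s).
Control pod down [OR]: union of children's cut sets → 2 cut set(s).
Shear sequence unavailable [AND]: one cut set from each child combined → 1 × 1 = 1 cut set(s).
Ram stack fails [OR]: union of children's cut sets → 5 cut set(s).
Offshore blowout preventer fails to close [OR]: union of children's cut sets → 7 cut set(s).
Minimal cut sets: {B accumulator bank offline, Left annular preventer malfunctions, Solenoid is down}; {A shuttle valve is inoperative}; {Blind shear ram is inoperative}; {B control pod degraded}; {Aft pipe ram lost, Inboard hydraulic pump offline}; {Umbilical lost}; {A pilot line is out}.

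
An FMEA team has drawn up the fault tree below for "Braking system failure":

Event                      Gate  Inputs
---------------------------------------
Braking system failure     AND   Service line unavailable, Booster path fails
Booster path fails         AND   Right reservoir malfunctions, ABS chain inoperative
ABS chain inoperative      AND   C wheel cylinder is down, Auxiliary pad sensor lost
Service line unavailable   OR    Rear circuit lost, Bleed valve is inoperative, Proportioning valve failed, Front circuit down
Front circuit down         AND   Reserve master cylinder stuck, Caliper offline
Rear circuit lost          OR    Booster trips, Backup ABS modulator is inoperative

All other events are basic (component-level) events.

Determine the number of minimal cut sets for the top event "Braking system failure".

5

Rear circuit lost [OR]: union of children's cut sets → 2 cut set(s).
Front circuit down [AND]: one cut set from each child combined → 1 × 1 = 1 cut set(s).
Service line unavailable [OR]: union of children's cut sets → 5 cut set(s).
ABS chain inoperative [AND]: one cut set from each child combined → 1 × 1 = 1 cut set(s).
Booster path fails [AND]: one cut set from each child combined → 1 × 1 = 1 cut set(s).
Braking system failure [AND]: one cut set from each child combined → 5 × 1 = 5 cut set(s).
Minimal cut sets: {Auxiliary pad sensor lost, Booster trips, C wheel cylinder is down, Right reservoir malfunctions}; {Auxiliary pad sensor lost, Backup ABS modulator is inoperative, C wheel cylinder is down, Right reservoir malfunctions}; {Auxiliary pad sensor lost, Bleed valve is inoperative, C wheel cylinder is down, Right reservoir malfunctions}; {Auxiliary pad sensor lost, C wheel cylinder is down, Proportioning valve failed, Right reservoir malfunctions}; {Auxiliary pad sensor lost, C wheel cylinder is down, Caliper offline, Reserve master cylinder stuck, Right reservoir malfunctions}.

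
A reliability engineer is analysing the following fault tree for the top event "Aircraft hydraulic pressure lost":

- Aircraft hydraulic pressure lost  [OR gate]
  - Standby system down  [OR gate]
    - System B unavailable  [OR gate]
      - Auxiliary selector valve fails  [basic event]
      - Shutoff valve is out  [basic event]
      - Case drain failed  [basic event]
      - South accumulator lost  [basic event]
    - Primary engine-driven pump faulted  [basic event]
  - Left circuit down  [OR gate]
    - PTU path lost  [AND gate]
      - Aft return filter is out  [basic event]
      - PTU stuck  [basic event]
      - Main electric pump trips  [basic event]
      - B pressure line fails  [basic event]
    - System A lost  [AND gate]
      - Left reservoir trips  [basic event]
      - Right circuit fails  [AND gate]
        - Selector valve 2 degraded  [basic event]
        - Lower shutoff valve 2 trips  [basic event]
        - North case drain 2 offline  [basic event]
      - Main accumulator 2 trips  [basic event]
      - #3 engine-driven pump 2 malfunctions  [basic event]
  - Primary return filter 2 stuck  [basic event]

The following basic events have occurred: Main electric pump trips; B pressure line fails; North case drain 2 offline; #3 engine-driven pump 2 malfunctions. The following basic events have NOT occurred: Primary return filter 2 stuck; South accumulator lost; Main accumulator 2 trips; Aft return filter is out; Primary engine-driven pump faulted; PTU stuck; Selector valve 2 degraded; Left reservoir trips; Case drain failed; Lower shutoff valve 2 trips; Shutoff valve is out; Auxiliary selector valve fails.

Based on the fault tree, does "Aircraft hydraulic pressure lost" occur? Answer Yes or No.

No

System B unavailable [OR]: Auxiliary selector valve fails=not, Shutoff valve is out=not, Case drain failed=not, South accumulator lost=not → no input occurs → does not occur.
Standby system down [OR]: System B unavailable=not, Primary engine-driven pump faulted=not → no input occurs → does not occur.
PTU path lost [AND]: Aft return filter is out=not, PTU stuck=not, Main electric pump trips=occurs, B pressure line fails=occurs → not all inputs occur → does not occur.
Right circuit fails [AND]: Selector valve 2 degraded=not, Lower shutoff valve 2 trips=not, North case drain 2 offline=occurs → not all inputs occur → does not occur.
System A lost [AND]: Left reservoir trips=not, Right circuit fails=not, Main accumulator 2 trips=not, #3 engine-driven pump 2 malfunctions=occurs → not all inputs occur → does not occur.
Left circuit down [OR]: PTU path lost=not, System A lost=not → no input occurs → does not occur.
Aircraft hydraulic pressure lost [OR]: Standby system down=not, Left circuit down=not, Primary return filter 2 stuck=not → no input occurs → does not occur.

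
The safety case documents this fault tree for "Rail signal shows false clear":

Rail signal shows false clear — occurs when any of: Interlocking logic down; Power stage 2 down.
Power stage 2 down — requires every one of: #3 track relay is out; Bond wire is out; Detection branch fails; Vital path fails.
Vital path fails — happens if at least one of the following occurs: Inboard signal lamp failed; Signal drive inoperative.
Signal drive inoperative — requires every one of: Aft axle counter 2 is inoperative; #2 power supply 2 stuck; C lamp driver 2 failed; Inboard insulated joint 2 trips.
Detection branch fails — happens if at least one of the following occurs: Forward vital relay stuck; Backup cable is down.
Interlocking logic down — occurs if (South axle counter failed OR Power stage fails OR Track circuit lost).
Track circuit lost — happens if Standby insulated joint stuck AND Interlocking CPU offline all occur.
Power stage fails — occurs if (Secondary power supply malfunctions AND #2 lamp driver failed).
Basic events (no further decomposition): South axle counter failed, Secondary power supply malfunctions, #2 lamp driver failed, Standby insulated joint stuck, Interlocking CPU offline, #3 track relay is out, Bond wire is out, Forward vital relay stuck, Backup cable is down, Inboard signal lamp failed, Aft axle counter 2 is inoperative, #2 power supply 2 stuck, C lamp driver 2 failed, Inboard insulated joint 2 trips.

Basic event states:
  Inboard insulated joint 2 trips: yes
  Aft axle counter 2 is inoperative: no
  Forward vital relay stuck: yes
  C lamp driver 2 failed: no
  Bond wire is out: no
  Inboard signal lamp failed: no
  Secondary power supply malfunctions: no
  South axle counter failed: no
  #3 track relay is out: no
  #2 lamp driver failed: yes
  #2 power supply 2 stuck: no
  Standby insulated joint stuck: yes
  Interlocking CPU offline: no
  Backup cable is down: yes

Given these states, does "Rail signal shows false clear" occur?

Power stage fails [AND]: Secondary power supply malfunctions=not, #2 lamp driver failed=occurs → not all inputs occur → does not occur.
Track circuit lost [AND]: Standby insulated joint stuck=occurs, Interlocking CPU offline=not → not all inputs occur → does not occur.
Interlocking logic down [OR]: South axle counter failed=not, Power stage fails=not, Track circuit lost=not → no input occurs → does not occur.
Detection branch fails [OR]: Forward vital relay stuck=occurs, Backup cable is down=occurs → at least one input occurs → occurs.
Signal drive inoperative [AND]: Aft axle counter 2 is inoperative=not, #2 power supply 2 stuck=not, C lamp driver 2 failed=not, Inboard insulated joint 2 trips=occurs → not all inputs occur → does not occur.
Vital path fails [OR]: Inboard signal lamp failed=not, Signal drive inoperative=not → no input occurs → does not occur.
Power stage 2 down [AND]: #3 track relay is out=not, Bond wire is out=not, Detection branch fails=occurs, Vital path fails=not → not all inputs occur → does not occur.
Rail signal shows false clear [OR]: Interlocking logic down=not, Power stage 2 down=not → no input occurs → does not occur.

No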